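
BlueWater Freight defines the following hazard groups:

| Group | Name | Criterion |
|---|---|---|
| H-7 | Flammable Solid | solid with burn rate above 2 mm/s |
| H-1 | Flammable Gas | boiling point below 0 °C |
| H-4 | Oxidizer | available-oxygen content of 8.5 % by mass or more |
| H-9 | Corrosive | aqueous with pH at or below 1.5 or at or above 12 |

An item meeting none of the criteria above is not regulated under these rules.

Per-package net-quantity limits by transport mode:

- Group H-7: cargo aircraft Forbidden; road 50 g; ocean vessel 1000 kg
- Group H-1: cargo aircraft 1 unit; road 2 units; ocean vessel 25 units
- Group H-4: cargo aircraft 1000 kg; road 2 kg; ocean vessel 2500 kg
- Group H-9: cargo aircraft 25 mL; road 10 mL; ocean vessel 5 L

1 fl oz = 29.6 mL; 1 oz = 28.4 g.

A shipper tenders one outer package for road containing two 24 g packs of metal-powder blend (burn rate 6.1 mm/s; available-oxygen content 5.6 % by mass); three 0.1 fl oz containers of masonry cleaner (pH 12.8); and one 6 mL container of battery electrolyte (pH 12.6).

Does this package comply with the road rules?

No

Burn rate 6.1 mm/s meets the Group H-7 criterion (Flammable Solid), so the metal-powder blend is Group H-7.
pH 12.8 meets the Group H-9 criterion (Corrosive), so the masonry cleaner is Group H-9.
With pH 12.6 (≥ 12), the battery electrolyte falls in Group H-9.
Total Group H-9: (three 0.1 fl oz containers = 8.88 mL) + 6 mL = 14.88 mL.
14.88 mL exceeds the road limit of 10 mL for Group H-9.
Group H-7 quantity: two 24 g packs = 48 g.
48 g ≤ 50 g (road limit, Group H-7) — within limit.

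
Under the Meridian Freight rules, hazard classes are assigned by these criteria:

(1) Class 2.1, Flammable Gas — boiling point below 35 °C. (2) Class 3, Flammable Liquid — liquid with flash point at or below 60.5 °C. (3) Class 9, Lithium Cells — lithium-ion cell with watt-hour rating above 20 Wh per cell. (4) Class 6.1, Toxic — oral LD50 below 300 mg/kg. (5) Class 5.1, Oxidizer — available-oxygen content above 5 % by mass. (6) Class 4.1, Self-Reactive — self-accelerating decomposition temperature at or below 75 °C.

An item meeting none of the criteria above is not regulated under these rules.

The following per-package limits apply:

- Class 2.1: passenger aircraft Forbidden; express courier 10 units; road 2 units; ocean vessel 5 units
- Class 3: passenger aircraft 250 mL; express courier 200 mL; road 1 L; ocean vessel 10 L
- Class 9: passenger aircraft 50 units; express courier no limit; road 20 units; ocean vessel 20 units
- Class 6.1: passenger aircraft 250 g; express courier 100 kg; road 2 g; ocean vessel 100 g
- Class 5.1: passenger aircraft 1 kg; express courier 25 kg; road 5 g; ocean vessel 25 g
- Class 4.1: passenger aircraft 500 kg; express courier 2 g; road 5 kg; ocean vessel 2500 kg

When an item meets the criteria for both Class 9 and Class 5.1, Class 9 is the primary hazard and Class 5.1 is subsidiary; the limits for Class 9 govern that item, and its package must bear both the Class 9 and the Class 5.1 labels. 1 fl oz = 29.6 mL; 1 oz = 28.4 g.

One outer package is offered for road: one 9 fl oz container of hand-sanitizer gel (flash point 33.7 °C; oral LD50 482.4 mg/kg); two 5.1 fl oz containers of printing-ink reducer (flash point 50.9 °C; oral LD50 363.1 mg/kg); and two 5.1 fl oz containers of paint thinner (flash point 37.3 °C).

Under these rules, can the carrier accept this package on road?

Yes

Hand-sanitizer gel: flash point 33.7 °C ≤ 60.5 °C → Class 3 (Flammable Liquid).
The printing-ink reducer has flash point 50.9 °C, which is ≤ 60.5 °C, so it is Class 3 (Flammable Liquid).
With flash point 37.3 °C (≤ 60.5 °C), the paint thinner falls in Class 3.
Class 3 net quantity: (one 9 fl oz container = 266.4 mL) + (two 5.1 fl oz containers = 301.92 mL) + (two 5.1 fl oz containers = 301.92 mL) = 870.24 mL.
That is within the Class 3 road limit of 1 L.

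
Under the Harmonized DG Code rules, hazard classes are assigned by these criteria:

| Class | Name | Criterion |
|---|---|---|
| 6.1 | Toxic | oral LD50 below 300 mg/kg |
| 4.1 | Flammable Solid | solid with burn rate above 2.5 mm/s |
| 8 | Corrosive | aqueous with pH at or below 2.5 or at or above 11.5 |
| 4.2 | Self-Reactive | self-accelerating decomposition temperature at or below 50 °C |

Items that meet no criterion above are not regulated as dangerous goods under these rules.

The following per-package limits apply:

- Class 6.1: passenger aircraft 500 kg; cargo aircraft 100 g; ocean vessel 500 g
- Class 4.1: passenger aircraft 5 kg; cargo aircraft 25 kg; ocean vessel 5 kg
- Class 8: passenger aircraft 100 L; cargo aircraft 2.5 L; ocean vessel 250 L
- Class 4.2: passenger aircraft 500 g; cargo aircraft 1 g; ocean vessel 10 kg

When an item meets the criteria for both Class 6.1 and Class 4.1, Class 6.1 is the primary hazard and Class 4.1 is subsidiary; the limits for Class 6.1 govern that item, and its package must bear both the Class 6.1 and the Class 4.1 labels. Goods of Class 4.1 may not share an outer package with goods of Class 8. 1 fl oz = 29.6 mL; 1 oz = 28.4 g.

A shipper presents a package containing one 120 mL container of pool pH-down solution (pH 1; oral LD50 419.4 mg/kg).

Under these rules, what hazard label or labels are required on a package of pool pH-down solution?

Pool pH-down solution: pH 1 ≤ 2.5 → Class 8 (Corrosive).
Only the Class 8 label is required.

Class 8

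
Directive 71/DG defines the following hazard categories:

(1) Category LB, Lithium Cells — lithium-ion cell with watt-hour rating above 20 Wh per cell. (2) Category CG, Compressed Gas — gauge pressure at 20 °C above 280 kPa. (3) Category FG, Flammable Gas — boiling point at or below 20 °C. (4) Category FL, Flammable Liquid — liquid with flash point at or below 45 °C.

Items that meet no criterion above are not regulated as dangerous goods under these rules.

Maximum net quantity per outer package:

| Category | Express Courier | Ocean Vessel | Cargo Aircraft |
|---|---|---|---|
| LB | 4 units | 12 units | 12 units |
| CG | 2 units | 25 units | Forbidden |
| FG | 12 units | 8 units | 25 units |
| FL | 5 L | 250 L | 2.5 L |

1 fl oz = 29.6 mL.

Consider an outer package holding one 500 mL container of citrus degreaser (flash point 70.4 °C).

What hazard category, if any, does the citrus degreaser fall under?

flash point 70.4 °C is not below 45 °C, so Category FL does not apply.
No criterion is met, so the item is not regulated.

Not regulated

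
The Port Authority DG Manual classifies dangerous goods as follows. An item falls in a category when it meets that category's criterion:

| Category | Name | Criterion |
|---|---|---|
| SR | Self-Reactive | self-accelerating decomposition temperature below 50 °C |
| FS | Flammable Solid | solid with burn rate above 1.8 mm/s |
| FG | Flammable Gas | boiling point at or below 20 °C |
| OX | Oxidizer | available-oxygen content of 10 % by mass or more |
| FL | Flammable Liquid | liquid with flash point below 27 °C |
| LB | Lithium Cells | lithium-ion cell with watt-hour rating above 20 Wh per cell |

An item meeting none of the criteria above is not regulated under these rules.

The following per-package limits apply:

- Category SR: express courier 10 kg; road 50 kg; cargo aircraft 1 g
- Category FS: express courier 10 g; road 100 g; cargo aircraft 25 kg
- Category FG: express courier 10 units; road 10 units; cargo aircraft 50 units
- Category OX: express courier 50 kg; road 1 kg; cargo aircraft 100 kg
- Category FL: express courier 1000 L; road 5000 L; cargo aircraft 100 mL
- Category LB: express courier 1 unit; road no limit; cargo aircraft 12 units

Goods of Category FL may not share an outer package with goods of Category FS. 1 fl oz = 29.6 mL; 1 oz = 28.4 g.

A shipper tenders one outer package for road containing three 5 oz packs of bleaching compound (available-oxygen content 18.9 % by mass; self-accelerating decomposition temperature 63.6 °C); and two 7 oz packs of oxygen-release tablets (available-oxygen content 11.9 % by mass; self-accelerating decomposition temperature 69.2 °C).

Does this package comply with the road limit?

Yes

Bleaching compound: available-oxygen content 18.9 % by mass ≥ 10 % by mass → Category OX (Oxidizer).
Available-oxygen content 11.9 % by mass meets the Category OX criterion (Oxidizer), so the oxygen-release tablets are Category OX.
Category OX net quantity: (three 5 oz packs = 426 g) + (two 7 oz packs = 397.6 g) = 823.6 g.
That is within the Category OX road limit of 1 kg.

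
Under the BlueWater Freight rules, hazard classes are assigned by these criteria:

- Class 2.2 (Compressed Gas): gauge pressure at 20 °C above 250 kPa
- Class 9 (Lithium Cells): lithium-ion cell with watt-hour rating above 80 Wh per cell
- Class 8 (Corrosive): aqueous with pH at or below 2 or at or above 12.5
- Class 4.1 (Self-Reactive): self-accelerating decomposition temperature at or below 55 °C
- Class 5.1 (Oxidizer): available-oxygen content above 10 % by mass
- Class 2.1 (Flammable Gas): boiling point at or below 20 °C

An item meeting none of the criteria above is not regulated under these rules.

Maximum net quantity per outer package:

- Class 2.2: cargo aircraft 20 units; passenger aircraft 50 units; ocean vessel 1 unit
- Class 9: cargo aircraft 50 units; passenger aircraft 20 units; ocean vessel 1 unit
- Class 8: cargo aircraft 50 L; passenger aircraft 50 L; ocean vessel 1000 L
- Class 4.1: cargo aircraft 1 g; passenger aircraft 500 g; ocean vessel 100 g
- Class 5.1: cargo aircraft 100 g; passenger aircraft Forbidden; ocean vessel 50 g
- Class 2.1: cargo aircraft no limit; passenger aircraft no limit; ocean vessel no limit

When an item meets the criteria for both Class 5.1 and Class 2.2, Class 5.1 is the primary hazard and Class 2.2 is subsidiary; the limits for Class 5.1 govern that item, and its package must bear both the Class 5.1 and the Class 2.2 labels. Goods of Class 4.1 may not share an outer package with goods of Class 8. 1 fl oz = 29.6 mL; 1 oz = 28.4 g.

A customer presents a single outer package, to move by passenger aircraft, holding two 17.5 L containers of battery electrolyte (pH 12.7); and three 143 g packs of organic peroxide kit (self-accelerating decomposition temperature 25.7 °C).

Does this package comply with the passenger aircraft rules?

No

pH 12.7 meets the Class 8 criterion (Corrosive), so the battery electrolyte is Class 8.
The organic peroxide kit has self-accelerating decomposition temperature 25.7 °C, which is ≤ 55 °C, so it is Class 4.1 (Self-Reactive).
Class 4.1 quantity: three 143 g packs = 429 g.
429 g ≤ 500 g (passenger aircraft limit, Class 4.1) — within limit.
Class 8 quantity: two 17.5 L containers = 35 L.
35 L is within the passenger aircraft limit of 50 L for Class 8.
Class 4.1 and Class 8 may not share an outer package.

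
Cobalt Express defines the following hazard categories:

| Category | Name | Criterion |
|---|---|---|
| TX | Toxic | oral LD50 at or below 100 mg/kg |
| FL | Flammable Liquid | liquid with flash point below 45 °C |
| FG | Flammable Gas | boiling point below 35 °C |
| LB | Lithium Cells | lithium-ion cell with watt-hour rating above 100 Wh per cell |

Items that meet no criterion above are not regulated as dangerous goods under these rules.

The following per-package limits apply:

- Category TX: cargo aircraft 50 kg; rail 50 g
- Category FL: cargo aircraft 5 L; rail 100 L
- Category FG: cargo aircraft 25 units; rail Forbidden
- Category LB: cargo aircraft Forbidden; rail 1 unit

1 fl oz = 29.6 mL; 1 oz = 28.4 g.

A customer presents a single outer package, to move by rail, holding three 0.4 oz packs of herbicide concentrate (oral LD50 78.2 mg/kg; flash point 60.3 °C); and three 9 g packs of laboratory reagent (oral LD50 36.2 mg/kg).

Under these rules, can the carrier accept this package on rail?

With oral LD50 78.2 mg/kg (≤ 100 mg/kg), the herbicide concentrate falls in Category TX.
The laboratory reagent has oral LD50 36.2 mg/kg, which is ≤ 100 mg/kg, so it is Category TX (Toxic).
Total Category TX: (three 0.4 oz packs = 34.08 g) + (three 9 g packs = 27 g) = 61.08 g.
61.08 g exceeds the rail limit of 50 g for Category TX.

No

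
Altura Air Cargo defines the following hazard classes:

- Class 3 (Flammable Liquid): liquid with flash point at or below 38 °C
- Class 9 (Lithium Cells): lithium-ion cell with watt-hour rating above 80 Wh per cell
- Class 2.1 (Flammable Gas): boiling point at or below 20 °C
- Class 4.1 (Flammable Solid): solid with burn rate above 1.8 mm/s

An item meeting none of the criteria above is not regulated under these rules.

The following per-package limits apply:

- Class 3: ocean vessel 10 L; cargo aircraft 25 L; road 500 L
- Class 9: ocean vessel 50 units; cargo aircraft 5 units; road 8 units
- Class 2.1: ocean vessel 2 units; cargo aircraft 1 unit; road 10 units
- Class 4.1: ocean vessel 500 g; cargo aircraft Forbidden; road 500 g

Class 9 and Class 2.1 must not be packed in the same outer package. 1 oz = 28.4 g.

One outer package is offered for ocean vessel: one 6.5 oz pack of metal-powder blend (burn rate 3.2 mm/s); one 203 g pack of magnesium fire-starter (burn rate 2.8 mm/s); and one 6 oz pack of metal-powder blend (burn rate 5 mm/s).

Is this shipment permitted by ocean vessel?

No

With burn rate 3.2 mm/s (> 1.8 mm/s), the metal-powder blend falls in Class 4.1.
With burn rate 2.8 mm/s (> 1.8 mm/s), the magnesium fire-starter falls in Class 4.1.
With burn rate 5 mm/s (> 1.8 mm/s), the metal-powder blend falls in Class 4.1.
Total Class 4.1: (one 6.5 oz pack = 184.6 g) + 203 g + (one 6 oz pack = 170.4 g) = 558 g.
558 g > 500 g (ocean vessel limit, Class 4.1) — over the limit.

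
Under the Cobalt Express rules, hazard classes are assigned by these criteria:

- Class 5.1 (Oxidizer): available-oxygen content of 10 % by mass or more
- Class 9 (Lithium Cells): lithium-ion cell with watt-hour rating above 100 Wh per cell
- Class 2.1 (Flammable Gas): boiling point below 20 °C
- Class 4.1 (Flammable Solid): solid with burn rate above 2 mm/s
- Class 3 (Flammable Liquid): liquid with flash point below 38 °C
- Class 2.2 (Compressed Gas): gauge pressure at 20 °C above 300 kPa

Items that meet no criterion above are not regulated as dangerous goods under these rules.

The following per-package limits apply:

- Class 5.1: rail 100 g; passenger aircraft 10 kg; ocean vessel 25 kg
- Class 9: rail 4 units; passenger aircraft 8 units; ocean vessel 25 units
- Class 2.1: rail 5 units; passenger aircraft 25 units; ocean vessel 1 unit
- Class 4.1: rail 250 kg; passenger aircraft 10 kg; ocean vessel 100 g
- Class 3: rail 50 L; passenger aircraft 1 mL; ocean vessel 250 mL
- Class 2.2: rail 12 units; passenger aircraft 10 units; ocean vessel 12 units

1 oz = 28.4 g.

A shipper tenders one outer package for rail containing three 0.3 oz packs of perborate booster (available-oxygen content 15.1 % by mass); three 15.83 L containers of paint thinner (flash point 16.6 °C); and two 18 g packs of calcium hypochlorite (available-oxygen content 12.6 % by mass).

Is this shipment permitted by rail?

The perborate booster has available-oxygen content 15.1 % by mass, which is ≥ 10 % by mass, so it is Class 5.1 (Oxidizer).
Flash point 16.6 °C meets the Class 3 criterion (Flammable Liquid), so the paint thinner is Class 3.
With available-oxygen content 12.6 % by mass (≥ 10 % by mass), the calcium hypochlorite falls in Class 5.1.
Class 3 quantity: three 15.83 L containers = 47.49 L.
That is within the Class 3 rail limit of 50 L.
Class 5.1 net quantity: (three 0.3 oz packs = 25.56 g) + (two 18 g packs = 36 g) = 61.56 g.
61.56 g ≤ 100 g (rail limit, Class 5.1) — within limit.
Every hazard class is within its rail limit and no segregation rule is violated.

Yes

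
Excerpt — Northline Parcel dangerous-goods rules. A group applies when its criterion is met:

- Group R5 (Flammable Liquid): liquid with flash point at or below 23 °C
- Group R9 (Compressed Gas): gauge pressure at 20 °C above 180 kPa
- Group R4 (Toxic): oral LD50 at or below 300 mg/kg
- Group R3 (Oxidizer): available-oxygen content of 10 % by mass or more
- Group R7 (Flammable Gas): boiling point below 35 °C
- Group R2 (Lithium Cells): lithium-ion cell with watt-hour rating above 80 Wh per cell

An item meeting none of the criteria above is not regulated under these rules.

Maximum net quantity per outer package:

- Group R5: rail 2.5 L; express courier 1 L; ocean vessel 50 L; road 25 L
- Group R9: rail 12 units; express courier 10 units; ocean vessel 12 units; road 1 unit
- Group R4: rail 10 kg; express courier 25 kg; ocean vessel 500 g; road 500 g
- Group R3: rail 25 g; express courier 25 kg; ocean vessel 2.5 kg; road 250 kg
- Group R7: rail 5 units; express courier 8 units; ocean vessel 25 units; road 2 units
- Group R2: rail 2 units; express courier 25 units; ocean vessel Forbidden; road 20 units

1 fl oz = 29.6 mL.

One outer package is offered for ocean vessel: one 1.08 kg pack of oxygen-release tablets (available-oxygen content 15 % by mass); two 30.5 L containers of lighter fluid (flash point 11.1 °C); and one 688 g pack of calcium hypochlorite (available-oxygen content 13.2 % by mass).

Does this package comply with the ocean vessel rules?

Available-oxygen content 15 % by mass meets the Group R3 criterion (Oxidizer), so the oxygen-release tablets are Group R3.
Flash point 11.1 °C meets the Group R5 criterion (Flammable Liquid), so the lighter fluid is Group R5.
Calcium hypochlorite: available-oxygen content 13.2 % by mass ≥ 10 % by mass → Group R3 (Oxidizer).
Group R5 quantity: two 30.5 L containers = 61 L.
That exceeds the Group R5 ocean vessel limit of 50 L.
Total Group R3: 1.08 kg + 688 g = 1.768 kg.
1.768 kg is within the ocean vessel limit of 2.5 kg for Group R3.

No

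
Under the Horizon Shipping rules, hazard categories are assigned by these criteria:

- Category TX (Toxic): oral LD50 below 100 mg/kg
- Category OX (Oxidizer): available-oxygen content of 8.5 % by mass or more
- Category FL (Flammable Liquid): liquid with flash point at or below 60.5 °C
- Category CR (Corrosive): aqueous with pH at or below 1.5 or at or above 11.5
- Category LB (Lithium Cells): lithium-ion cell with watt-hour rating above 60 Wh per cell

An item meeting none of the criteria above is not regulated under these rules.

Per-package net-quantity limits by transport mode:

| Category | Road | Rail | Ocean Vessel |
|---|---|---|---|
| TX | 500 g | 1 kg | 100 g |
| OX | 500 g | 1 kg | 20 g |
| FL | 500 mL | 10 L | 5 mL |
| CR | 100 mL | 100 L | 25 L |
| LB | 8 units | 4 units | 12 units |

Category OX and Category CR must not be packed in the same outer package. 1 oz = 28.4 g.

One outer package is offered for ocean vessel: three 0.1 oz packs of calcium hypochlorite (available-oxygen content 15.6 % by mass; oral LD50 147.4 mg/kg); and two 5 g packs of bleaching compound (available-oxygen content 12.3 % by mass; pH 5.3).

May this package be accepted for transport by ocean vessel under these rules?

With available-oxygen content 15.6 % by mass (≥ 8.5 % by mass), the calcium hypochlorite falls in Category OX.
Bleaching compound: available-oxygen content 12.3 % by mass ≥ 8.5 % by mass → Category OX (Oxidizer).
Category OX net quantity: (three 0.1 oz packs = 8.52 g) + (two 5 g packs = 10 g) = 18.52 g.
That is within the Category OX ocean vessel limit of 20 g.

Yes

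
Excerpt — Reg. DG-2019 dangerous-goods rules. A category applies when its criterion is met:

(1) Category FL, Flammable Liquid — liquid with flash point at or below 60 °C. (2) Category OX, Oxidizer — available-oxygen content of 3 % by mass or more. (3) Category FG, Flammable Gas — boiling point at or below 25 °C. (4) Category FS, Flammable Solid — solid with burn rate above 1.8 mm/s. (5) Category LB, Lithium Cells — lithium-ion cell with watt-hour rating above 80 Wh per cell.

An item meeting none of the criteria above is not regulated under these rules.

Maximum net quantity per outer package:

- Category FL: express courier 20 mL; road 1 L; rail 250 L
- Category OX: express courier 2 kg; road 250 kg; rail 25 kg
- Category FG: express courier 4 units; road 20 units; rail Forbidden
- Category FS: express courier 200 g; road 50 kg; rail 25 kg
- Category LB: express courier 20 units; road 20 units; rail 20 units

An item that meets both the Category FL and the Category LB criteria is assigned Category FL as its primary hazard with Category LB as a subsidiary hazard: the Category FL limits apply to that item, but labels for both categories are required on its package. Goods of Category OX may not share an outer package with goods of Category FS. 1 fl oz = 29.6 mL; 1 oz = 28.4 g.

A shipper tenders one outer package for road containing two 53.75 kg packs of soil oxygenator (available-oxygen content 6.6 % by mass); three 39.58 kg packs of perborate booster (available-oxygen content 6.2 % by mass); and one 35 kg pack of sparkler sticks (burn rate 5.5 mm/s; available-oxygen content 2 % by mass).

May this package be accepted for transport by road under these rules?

No

The soil oxygenator has available-oxygen content 6.6 % by mass, which is ≥ 3 % by mass, so it is Category OX (Oxidizer).
With available-oxygen content 6.2 % by mass (≥ 3 % by mass), the perborate booster falls in Category OX.
The sparkler sticks have burn rate 5.5 mm/s, which is > 1.8 mm/s, so they are Category FS (Flammable Solid).
Category OX net quantity: (two 53.75 kg packs = 107.5 kg) + (three 39.58 kg packs = 118.74 kg) = 226.24 kg.
That is within the Category OX road limit of 250 kg.
Category FS quantity: 35 kg.
35 kg is within the road limit of 50 kg for Category FS.
Category OX and Category FS may not share an outer package.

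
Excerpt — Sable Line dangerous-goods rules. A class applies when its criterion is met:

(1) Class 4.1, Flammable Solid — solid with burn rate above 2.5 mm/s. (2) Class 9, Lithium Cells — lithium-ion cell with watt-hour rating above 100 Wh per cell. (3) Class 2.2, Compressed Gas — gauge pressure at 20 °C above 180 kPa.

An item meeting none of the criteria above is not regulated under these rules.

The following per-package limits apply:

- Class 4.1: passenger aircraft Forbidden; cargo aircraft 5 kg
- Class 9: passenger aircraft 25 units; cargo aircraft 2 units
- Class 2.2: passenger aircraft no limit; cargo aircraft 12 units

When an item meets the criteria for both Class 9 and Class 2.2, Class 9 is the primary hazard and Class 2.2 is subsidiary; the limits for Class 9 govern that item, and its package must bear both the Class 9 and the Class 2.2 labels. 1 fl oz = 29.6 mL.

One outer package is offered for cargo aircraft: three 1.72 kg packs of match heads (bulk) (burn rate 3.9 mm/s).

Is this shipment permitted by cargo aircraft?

With burn rate 3.9 mm/s (> 2.5 mm/s), the match heads (bulk) fall in Class 4.1.
Class 4.1 quantity: three 1.72 kg packs = 5.16 kg.
That exceeds the Class 4.1 cargo aircraft limit of 5 kg.

No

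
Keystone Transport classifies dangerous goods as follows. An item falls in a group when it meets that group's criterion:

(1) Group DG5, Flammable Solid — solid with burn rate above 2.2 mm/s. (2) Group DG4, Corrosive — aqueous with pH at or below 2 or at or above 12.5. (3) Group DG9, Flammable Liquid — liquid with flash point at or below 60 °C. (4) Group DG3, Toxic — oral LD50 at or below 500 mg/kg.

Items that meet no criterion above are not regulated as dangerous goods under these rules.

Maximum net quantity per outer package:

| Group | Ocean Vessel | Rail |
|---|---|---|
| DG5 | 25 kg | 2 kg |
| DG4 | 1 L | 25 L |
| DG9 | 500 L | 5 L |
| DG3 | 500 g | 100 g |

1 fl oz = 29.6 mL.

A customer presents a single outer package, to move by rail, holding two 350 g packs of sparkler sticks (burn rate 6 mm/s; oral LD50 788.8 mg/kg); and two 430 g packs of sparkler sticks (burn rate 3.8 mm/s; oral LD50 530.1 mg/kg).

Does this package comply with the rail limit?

Yes

Sparkler sticks: burn rate 6 mm/s > 2.2 mm/s → Group DG5 (Flammable Solid).
Sparkler sticks: burn rate 3.8 mm/s > 2.2 mm/s → Group DG5 (Flammable Solid).
Group DG5 net quantity: (two 350 g packs = 700 g) + (two 430 g packs = 860 g) = 1.56 kg.
1.56 kg is within the rail limit of 2 kg for Group DG5.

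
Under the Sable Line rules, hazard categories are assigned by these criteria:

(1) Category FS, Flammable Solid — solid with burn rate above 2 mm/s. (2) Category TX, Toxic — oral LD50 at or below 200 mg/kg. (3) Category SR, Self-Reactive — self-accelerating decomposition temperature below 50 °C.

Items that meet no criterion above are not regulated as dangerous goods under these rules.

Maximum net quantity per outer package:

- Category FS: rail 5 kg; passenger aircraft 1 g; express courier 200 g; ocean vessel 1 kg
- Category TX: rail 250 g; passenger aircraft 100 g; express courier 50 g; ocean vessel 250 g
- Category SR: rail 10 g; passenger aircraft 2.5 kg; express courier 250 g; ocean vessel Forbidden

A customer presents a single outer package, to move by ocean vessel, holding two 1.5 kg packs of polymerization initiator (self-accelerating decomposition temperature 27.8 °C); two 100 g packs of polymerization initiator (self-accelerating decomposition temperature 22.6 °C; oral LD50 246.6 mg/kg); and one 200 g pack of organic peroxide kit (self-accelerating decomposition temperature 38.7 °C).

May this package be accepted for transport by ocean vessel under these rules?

Polymerization initiator: self-accelerating decomposition temperature 27.8 °C < 50 °C → Category SR (Self-Reactive).
Self-accelerating decomposition temperature 22.6 °C meets the Category SR criterion (Self-Reactive), so the polymerization initiator is Category SR.
Organic peroxide kit: self-accelerating decomposition temperature 38.7 °C < 50 °C → Category SR (Self-Reactive).
Category SR net quantity: (two 1.5 kg packs = 3 kg) + (two 100 g packs = 200 g) + 200 g = 3.4 kg.
Category SR is Forbidden by ocean vessel.

No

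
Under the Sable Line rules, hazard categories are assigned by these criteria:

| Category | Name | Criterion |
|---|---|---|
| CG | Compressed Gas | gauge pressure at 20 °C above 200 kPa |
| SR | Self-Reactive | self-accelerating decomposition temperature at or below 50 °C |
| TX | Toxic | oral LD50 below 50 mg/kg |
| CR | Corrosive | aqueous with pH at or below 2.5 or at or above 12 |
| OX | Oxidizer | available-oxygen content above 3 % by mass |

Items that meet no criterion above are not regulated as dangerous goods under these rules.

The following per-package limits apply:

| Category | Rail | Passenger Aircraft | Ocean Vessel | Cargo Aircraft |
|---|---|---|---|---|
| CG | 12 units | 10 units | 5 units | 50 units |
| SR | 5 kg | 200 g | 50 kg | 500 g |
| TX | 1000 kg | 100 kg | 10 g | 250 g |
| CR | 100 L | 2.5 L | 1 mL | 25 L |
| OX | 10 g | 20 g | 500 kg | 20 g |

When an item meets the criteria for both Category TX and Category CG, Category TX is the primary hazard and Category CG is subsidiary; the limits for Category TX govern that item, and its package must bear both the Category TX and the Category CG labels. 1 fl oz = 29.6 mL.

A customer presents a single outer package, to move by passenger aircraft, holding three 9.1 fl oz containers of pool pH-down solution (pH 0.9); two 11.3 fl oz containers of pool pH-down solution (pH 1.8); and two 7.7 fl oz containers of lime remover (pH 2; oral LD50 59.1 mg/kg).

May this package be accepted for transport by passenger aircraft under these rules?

Pool pH-down solution: pH 0.9 ≤ 2.5 → Category CR (Corrosive).
With pH 1.8 (≤ 2.5), the pool pH-down solution falls in Category CR.
With pH 2 (≤ 2.5), the lime remover falls in Category CR.
Category CR net quantity: (three 9.1 fl oz containers = 808.08 mL) + (two 11.3 fl oz containers = 668.96 mL) + (two 7.7 fl oz containers = 455.84 mL) = 1932.88 mL.
That is within the Category CR passenger aircraft limit of 2.5 L.

Yes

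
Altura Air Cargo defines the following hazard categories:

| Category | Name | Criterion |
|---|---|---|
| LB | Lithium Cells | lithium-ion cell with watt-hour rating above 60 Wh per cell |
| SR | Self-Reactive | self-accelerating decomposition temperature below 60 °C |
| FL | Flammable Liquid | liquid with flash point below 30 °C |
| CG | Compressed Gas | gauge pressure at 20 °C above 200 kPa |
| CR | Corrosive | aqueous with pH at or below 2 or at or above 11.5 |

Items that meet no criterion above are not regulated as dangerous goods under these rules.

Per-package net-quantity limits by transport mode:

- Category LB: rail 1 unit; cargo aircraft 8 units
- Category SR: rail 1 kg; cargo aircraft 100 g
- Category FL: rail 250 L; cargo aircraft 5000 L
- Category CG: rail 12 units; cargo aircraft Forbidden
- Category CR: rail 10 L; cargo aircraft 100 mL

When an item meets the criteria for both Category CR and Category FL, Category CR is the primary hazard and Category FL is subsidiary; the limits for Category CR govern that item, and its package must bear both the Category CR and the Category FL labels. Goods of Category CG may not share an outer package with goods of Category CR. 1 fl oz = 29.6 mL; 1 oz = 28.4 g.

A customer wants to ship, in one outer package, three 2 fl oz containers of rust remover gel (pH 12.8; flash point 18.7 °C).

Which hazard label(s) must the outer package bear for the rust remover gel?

pH 12.8 meets the Category CR criterion (Corrosive), so the rust remover gel is Category CR.
Rust remover gel: flash point 18.7 °C < 30 °C → Category FL (Flammable Liquid).
By the precedence rule Category CR is primary and Category FL is subsidiary, and that rule requires both labels on the package.

Category CR and FL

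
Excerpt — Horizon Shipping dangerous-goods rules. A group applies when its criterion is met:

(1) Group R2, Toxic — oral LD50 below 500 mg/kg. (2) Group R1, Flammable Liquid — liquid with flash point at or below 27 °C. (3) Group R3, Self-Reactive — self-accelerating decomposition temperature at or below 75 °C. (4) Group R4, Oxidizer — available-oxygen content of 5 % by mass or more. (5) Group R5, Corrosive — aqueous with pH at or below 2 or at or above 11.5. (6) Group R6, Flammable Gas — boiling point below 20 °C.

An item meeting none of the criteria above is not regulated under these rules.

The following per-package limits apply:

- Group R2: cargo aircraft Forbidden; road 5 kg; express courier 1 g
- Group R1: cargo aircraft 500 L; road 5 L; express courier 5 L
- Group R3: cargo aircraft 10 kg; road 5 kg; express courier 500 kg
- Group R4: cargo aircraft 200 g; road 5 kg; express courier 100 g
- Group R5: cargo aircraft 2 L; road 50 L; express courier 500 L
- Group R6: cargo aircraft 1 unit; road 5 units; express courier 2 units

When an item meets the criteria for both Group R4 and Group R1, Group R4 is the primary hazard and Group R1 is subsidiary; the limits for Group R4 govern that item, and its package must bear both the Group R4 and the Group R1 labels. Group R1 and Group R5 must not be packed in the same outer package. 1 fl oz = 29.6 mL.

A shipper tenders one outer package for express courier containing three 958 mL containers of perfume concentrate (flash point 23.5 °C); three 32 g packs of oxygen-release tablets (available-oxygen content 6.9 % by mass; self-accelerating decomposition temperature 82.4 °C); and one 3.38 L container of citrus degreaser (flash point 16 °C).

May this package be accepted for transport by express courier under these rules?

No

Perfume concentrate: flash point 23.5 °C ≤ 27 °C → Group R1 (Flammable Liquid).
The oxygen-release tablets have available-oxygen content 6.9 % by mass, which is ≥ 5 % by mass, so they are Group R4 (Oxidizer).
The citrus degreaser has flash point 16 °C, which is ≤ 27 °C, so it is Group R1 (Flammable Liquid).
Group R1 net quantity: (three 958 mL containers = 2.874 L) + 3.38 L = 6.254 L.
6.254 L > 5 L (express courier limit, Group R1) — over the limit.
Group R4 quantity: three 32 g packs = 96 g.
96 g is within the express courier limit of 100 g for Group R4.
The segregation rule (Group R1 with Group R5) does not apply to Group R1 with Group R4.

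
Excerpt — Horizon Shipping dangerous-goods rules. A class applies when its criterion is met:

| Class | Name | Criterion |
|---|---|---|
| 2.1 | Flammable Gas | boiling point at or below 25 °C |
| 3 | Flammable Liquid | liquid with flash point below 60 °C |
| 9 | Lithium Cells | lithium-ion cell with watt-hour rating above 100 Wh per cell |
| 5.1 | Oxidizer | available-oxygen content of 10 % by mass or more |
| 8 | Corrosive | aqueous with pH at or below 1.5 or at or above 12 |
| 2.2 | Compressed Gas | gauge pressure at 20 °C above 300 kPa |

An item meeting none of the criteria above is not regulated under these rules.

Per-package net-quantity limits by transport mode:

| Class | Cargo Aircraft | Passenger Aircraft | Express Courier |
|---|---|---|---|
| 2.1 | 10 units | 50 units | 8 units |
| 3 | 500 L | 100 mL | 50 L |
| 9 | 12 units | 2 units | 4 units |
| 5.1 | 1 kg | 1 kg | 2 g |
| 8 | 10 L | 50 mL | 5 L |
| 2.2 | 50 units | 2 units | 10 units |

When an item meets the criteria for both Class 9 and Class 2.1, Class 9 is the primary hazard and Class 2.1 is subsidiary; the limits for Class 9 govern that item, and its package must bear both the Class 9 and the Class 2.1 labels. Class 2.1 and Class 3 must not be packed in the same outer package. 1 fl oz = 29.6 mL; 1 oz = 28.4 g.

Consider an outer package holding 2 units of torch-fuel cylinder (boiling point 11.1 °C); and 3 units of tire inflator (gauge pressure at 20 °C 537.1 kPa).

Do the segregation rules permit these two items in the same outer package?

Yes

Torch-fuel cylinder: boiling point 11.1 °C ≤ 25 °C → Class 2.1 (Flammable Gas).
Gauge pressure at 20 °C 537.1 kPa meets the Class 2.2 criterion (Compressed Gas), so the tire inflator is Class 2.2.
No segregation rule bars Class 2.1 with Class 2.2.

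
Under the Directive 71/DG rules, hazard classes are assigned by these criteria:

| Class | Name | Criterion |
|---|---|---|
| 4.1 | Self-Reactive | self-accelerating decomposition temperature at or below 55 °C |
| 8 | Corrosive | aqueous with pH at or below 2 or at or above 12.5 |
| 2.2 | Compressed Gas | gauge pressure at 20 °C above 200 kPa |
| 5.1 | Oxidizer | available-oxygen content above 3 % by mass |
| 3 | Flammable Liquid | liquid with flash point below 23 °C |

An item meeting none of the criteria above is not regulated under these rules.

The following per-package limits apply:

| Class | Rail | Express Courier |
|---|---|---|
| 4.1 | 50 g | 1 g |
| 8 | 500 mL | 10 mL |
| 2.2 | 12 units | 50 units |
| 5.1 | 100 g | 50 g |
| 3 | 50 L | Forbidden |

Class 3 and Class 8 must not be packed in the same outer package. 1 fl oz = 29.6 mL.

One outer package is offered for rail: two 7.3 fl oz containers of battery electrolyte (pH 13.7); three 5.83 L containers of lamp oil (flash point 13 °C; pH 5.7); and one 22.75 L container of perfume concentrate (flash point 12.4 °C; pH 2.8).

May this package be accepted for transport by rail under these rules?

pH 13.7 meets the Class 8 criterion (Corrosive), so the battery electrolyte is Class 8.
The lamp oil has flash point 13 °C, which is < 23 °C, so it is Class 3 (Flammable Liquid).
Perfume concentrate: flash point 12.4 °C < 23 °C → Class 3 (Flammable Liquid).
Total Class 3: (three 5.83 L containers = 17.49 L) + 22.75 L = 40.24 L.
That is within the Class 3 rail limit of 50 L.
Class 8 quantity: two 7.3 fl oz containers = 432.16 mL.
432.16 mL ≤ 500 mL (rail limit, Class 8) — within limit.
Class 3 and Class 8 may not share an outer package.

No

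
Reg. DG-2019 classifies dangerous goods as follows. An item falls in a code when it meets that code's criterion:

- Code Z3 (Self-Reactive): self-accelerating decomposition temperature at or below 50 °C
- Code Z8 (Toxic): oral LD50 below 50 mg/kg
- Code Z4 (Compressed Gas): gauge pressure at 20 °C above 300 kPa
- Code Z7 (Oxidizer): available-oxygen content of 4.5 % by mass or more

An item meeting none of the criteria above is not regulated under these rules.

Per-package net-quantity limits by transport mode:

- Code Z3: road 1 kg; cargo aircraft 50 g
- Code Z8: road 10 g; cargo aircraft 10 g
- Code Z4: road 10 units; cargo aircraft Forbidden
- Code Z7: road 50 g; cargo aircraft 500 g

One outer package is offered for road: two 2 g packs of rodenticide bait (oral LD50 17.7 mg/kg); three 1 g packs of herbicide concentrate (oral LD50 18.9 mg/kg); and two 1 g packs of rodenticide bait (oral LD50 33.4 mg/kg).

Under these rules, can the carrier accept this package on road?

Rodenticide bait: oral LD50 17.7 mg/kg < 50 mg/kg → Code Z8 (Toxic).
Oral LD50 18.9 mg/kg meets the Code Z8 criterion (Toxic), so the herbicide concentrate is Code Z8.
With oral LD50 33.4 mg/kg (< 50 mg/kg), the rodenticide bait falls in Code Z8.
Total Code Z8: (two 2 g packs = 4 g) + (three 1 g packs = 3 g) + (two 1 g packs = 2 g) = 9 g.
9 g is within the road limit of 10 g for Code Z8.

Yes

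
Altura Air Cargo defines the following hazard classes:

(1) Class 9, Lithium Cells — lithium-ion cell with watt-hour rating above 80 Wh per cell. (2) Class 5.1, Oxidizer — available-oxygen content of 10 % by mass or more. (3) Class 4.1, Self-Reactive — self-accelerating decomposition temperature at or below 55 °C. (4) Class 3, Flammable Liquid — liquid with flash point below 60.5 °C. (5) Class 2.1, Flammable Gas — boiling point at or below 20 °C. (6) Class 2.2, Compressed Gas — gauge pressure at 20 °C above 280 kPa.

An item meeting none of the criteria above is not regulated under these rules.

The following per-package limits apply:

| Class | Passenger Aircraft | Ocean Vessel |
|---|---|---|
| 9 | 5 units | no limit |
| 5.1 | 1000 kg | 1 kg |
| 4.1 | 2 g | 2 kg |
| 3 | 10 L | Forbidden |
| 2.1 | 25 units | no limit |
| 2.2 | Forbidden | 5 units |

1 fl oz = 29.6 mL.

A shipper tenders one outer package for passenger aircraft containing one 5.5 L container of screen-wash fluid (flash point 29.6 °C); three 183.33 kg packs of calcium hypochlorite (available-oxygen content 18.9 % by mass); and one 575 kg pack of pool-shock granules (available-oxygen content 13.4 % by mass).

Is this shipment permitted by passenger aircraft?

No

The screen-wash fluid has flash point 29.6 °C, which is < 60.5 °C, so it is Class 3 (Flammable Liquid).
The calcium hypochlorite has available-oxygen content 18.9 % by mass, which is ≥ 10 % by mass, so it is Class 5.1 (Oxidizer).
With available-oxygen content 13.4 % by mass (≥ 10 % by mass), the pool-shock granules fall in Class 5.1.
Total Class 5.1: (three 183.33 kg packs = 549.99 kg) + 575 kg = 1124.99 kg.
That exceeds the Class 5.1 passenger aircraft limit of 1000 kg.
Class 3 quantity: 5.5 L.
That is within the Class 3 passenger aircraft limit of 10 L.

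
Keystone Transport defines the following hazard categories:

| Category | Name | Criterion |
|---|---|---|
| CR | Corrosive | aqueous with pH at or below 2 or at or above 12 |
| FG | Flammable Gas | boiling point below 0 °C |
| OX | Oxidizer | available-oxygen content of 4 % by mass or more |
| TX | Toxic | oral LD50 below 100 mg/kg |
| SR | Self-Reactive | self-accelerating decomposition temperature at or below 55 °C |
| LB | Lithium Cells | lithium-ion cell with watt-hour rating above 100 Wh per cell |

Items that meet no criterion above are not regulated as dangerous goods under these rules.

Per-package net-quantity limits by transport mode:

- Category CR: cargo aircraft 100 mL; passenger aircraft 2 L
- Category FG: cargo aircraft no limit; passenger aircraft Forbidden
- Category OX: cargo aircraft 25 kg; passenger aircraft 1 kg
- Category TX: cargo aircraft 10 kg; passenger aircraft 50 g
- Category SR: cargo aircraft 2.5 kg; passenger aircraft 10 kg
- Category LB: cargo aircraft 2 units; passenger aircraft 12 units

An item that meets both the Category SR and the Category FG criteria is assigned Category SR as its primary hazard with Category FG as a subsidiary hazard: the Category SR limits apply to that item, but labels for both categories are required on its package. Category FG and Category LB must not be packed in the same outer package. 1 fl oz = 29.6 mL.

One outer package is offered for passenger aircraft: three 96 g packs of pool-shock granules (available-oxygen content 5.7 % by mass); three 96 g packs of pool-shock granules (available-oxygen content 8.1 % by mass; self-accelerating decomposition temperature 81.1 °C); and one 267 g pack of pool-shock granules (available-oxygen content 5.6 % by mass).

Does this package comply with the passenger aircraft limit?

Available-oxygen content 5.7 % by mass meets the Category OX criterion (Oxidizer), so the pool-shock granules are Category OX.
With available-oxygen content 8.1 % by mass (≥ 4 % by mass), the pool-shock granules fall in Category OX.
With available-oxygen content 5.6 % by mass (≥ 4 % by mass), the pool-shock granules fall in Category OX.
Category OX net quantity: (three 96 g packs = 288 g) + (three 96 g packs = 288 g) + 267 g = 843 g.
843 g ≤ 1 kg (passenger aircraft limit, Category OX) — within limit.

Yes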